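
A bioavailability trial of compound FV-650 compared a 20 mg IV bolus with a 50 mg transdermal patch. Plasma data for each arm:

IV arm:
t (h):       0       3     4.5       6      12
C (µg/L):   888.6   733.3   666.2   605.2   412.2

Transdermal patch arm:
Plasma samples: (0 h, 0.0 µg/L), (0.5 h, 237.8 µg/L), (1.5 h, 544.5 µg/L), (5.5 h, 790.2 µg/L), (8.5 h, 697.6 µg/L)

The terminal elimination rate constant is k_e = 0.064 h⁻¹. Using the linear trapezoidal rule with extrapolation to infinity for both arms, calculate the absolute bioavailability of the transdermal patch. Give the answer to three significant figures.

F = 0.467

Trapezoidal AUC_0→12 (IV):
  [0→3]: (888.6+733.3)/2 × 3 = 2432.85
  [3→4.5]: (733.3+666.2)/2 × 1.5 = 1049.625
  [4.5→6]: (666.2+605.2)/2 × 1.5 = 953.55
  [6→12]: (605.2+412.2)/2 × 6 = 3052.2
  Sum = 7488.225 µg/L·h
IV tail: 412.2/0.064 = 6440.625; AUC_iv,0→∞ = 7488.225 + 6440.625 = 13928.85 µg/L·h
Trapezoidal AUC_0→8.5 (transdermal patch):
  [0→0.5]: (0.0+237.8)/2 × 0.5 = 59.45
  [0.5→1.5]: (237.8+544.5)/2 × 1 = 391.15
  [1.5→5.5]: (544.5+790.2)/2 × 4 = 2669.4
  [5.5→8.5]: (790.2+697.6)/2 × 3 = 2231.7
  Sum = 5351.7 µg/L·h
transdermal patch tail: 697.6/0.064 = 10900.000; AUC_ev,0→∞ = 5351.7 + 10900.000 = 16251.7 µg/L·h
F = (AUC_ev/D_ev)/(AUC_iv/D_iv) = (16251.7/50)/(13928.85/20) = 325.034/696.4425 = 0.4667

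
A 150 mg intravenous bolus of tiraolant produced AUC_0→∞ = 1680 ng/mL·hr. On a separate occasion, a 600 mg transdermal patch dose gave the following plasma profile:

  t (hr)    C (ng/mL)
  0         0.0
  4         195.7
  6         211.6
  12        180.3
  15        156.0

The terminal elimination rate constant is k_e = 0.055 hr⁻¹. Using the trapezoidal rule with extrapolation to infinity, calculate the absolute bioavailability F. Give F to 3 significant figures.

F = 0.791

Trapezoidal AUC_0→15 (transdermal patch):
  [0→4]: (0.0+195.7)/2 × 4 = 391.4
  [4→6]: (195.7+211.6)/2 × 2 = 407.3
  [6→12]: (211.6+180.3)/2 × 6 = 1175.7
  [12→15]: (180.3+156.0)/2 × 3 = 504.45
  Sum = 2478.85 ng/mL·hr
Tail: C_last/k_e = 156.0/0.055 = 2836.364
AUC_0→∞ (transdermal patch) = 2478.85 + 2836.364 = 5315.214 ng/mL·hr
F = (AUC_ev/D_ev)/(AUC_iv/D_iv) = (5315.214/600)/(1680/150) = 8.85869/11.2 = 0.7910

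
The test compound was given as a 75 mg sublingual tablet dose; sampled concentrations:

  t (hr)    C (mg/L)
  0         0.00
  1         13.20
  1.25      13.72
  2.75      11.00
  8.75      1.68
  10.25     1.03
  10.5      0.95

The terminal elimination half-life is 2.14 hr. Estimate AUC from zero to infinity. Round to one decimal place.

AUC = 71.8 mg/L·hr

Trapezoidal AUC_0→10.5:
  [0→1]: (0.00+13.20)/2 × 1 = 6.6
  [1→1.25]: (13.20+13.72)/2 × 0.25 = 3.365
  [1.25→2.75]: (13.72+11.00)/2 × 1.5 = 18.54
  [2.75→8.75]: (11.00+1.68)/2 × 6 = 38.04
  [8.75→10.25]: (1.68+1.03)/2 × 1.5 = 2.0325
  [10.25→10.5]: (1.03+0.95)/2 × 0.25 = 0.2475
  Sum = 68.825 mg/L·hr
k_e = ln2 / t½ = 0.693147 / 2.14 = 0.3239 hr^-1
Extrapolated tail: C_last / k_e = 0.95 / 0.3239 = 2.933
AUC_0→∞ = 68.825 + 2.933 = 71.758 mg/L·hr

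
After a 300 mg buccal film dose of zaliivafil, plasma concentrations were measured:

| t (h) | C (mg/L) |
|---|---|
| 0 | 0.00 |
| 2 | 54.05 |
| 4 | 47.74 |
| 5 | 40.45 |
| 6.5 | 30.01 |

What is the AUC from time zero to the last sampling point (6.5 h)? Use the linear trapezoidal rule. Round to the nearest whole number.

AUC = 253 mg/L·h

Trapezoidal AUC_0→6.5:
  [0→2]: (0.00+54.05)/2 × 2 = 54.05
  [2→4]: (54.05+47.74)/2 × 2 = 101.79
  [4→5]: (47.74+40.45)/2 × 1 = 44.095
  [5→6.5]: (40.45+30.01)/2 × 1.5 = 52.845
  Sum = 252.78 mg/L·h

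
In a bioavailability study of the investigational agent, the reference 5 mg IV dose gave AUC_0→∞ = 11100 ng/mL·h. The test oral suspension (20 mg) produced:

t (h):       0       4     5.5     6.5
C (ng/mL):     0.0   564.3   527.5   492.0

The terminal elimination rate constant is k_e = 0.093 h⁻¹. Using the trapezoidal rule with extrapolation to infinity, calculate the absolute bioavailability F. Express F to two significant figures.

F = 0.17

Trapezoidal AUC_0→6.5 (oral suspension):
  [0→4]: (0.0+564.3)/2 × 4 = 1128.6
  [4→5.5]: (564.3+527.5)/2 × 1.5 = 818.85
  [5.5→6.5]: (527.5+492.0)/2 × 1 = 509.75
  Sum = 2457.2 ng/mL·h
Tail: C_last/k_e = 492.0/0.093 = 5290.323
AUC_0→∞ (oral suspension) = 2457.2 + 5290.323 = 7747.523 ng/mL·h
F = (AUC_ev/D_ev)/(AUC_iv/D_iv) = (7747.523/20)/(11100/5) = 387.37615/2220 = 0.1745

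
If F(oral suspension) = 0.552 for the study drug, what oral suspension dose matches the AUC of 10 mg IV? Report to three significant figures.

D_oral = 18.1 mg

For equal systemic exposure: F × D_ev = D_iv
D_ev = D_iv / F = 10 / 0.552 = 18.1159 mg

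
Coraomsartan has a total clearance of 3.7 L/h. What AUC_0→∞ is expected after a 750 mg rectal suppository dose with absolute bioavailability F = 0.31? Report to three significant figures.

AUC = 62.8 mg/L·h

AUC_0→∞ = F × Dose / CL
        = 0.31 × 750 / 3.7 = 62.8378 mg/L·h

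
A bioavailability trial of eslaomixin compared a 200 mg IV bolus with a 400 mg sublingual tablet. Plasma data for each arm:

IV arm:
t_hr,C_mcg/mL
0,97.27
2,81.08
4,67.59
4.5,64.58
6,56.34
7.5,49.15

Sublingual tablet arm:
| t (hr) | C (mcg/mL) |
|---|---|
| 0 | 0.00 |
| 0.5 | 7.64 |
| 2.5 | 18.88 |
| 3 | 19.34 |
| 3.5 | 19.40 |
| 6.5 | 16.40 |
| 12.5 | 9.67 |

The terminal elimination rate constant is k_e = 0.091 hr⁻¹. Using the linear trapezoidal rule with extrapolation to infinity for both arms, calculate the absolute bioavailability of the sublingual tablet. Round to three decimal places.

F = 0.134

Trapezoidal AUC_0→7.5 (IV):
  [0→2]: (97.27+81.08)/2 × 2 = 178.35
  [2→4]: (81.08+67.59)/2 × 2 = 148.67
  [4→4.5]: (67.59+64.58)/2 × 0.5 = 33.0425
  [4.5→6]: (64.58+56.34)/2 × 1.5 = 90.69
  [6→7.5]: (56.34+49.15)/2 × 1.5 = 79.1175
  Sum = 529.87 mcg/mL·hr
IV tail: 49.15/0.091 = 540.110; AUC_iv,0→∞ = 529.87 + 540.110 = 1069.98 mcg/mL·hr
Trapezoidal AUC_0→12.5 (sublingual tablet):
  [0→0.5]: (0.00+7.64)/2 × 0.5 = 1.91
  [0.5→2.5]: (7.64+18.88)/2 × 2 = 26.52
  [2.5→3]: (18.88+19.34)/2 × 0.5 = 9.555
  [3→3.5]: (19.34+19.40)/2 × 0.5 = 9.685
  [3.5→6.5]: (19.40+16.40)/2 × 3 = 53.7
  [6.5→12.5]: (16.40+9.67)/2 × 6 = 78.21
  Sum = 179.58 mcg/mL·hr
sublingual tablet tail: 9.67/0.091 = 106.264; AUC_ev,0→∞ = 179.58 + 106.264 = 285.844 mcg/mL·hr
F = (AUC_ev/D_ev)/(AUC_iv/D_iv) = (285.844/400)/(1069.98/200) = 0.71461/5.3499 = 0.1336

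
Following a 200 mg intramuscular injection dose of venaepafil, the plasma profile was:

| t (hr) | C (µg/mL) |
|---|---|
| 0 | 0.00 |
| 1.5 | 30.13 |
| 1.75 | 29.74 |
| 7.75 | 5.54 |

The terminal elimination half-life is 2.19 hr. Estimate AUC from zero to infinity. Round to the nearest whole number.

AUC = 153 µg/mL·hr

Trapezoidal AUC_0→7.75:
  [0→1.5]: (0.00+30.13)/2 × 1.5 = 22.5975
  [1.5→1.75]: (30.13+29.74)/2 × 0.25 = 7.48375
  [1.75→7.75]: (29.74+5.54)/2 × 6 = 105.84
  Sum = 135.92125 µg/mL·hr
k_e = ln2 / t½ = 0.693147 / 2.19 = 0.3165 hr^-1
Extrapolated tail: C_last / k_e = 5.54 / 0.3165 = 17.504
AUC_0→∞ = 135.92125 + 17.504 = 153.42525 µg/mL·hr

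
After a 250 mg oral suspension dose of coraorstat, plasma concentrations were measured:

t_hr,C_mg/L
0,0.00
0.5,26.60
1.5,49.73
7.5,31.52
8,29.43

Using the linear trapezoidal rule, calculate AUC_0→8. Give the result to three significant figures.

Trapezoidal AUC_0→8:
  [0→0.5]: (0.00+26.60)/2 × 0.5 = 6.65
  [0.5→1.5]: (26.60+49.73)/2 × 1 = 38.165
  [1.5→7.5]: (49.73+31.52)/2 × 6 = 243.75
  [7.5→8]: (31.52+29.43)/2 × 0.5 = 15.2375
  Sum = 303.8025 mg/L·hr

AUC = 304 mg/L·hr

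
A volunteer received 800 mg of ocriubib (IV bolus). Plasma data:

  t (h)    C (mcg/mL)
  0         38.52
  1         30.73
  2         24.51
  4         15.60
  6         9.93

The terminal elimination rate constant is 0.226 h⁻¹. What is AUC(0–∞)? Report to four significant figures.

Trapezoidal AUC_0→6:
  [0→1]: (38.52+30.73)/2 × 1 = 34.625
  [1→2]: (30.73+24.51)/2 × 1 = 27.62
  [2→4]: (24.51+15.60)/2 × 2 = 40.11
  [4→6]: (15.60+9.93)/2 × 2 = 25.53
  Sum = 127.885 mcg/mL·h
Extrapolated tail: C_last / k_e = 9.93 / 0.226 = 43.938
AUC_0→∞ = 127.885 + 43.938 = 171.823 mcg/mL·h

AUC = 171.8 mcg/mL·h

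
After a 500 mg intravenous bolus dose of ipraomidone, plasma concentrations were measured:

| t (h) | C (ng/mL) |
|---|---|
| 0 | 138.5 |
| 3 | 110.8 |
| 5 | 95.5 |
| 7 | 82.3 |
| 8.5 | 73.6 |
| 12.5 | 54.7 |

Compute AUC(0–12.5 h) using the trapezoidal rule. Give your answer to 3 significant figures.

AUC = 1130 ng/mL·h

Trapezoidal AUC_0→12.5:
  [0→3]: (138.5+110.8)/2 × 3 = 373.95
  [3→5]: (110.8+95.5)/2 × 2 = 206.3
  [5→7]: (95.5+82.3)/2 × 2 = 177.8
  [7→8.5]: (82.3+73.6)/2 × 1.5 = 116.925
  [8.5→12.5]: (73.6+54.7)/2 × 4 = 256.6
  Sum = 1131.575 ng/mL·h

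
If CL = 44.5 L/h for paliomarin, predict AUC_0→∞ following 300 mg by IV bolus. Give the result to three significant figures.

AUC = 6.74 mg/L·h

AUC_0→∞ = Dose_iv / CL
        = 300 / 44.5 = 6.74157 mg/L·h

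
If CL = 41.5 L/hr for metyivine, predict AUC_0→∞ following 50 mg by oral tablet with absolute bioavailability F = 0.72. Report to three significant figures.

AUC = 0.867 mg/L·hr

AUC_0→∞ = F × Dose / CL
        = 0.72 × 50 / 41.5 = 0.86747 mg/L·hr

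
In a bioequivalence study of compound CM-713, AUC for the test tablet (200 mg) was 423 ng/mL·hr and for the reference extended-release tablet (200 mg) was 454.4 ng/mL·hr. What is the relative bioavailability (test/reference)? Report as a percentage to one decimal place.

F_rel = (AUC_test/D_test) / (AUC_ref/D_ref)
      = (423/200) / (454.4/200)
      = 2.115 / 2.272 = 0.9309 = 93.09%

F_rel = 93.1%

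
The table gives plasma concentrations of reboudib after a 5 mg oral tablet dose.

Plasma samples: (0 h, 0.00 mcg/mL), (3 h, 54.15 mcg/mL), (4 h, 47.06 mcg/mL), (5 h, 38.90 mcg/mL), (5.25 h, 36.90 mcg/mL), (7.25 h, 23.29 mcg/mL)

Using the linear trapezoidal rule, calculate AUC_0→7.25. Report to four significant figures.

Trapezoidal AUC_0→7.25:
  [0→3]: (0.00+54.15)/2 × 3 = 81.225
  [3→4]: (54.15+47.06)/2 × 1 = 50.605
  [4→5]: (47.06+38.90)/2 × 1 = 42.98
  [5→5.25]: (38.90+36.90)/2 × 0.25 = 9.475
  [5.25→7.25]: (36.90+23.29)/2 × 2 = 60.19
  Sum = 244.475 mcg/mL·h

AUC = 244.5 mcg/mL·h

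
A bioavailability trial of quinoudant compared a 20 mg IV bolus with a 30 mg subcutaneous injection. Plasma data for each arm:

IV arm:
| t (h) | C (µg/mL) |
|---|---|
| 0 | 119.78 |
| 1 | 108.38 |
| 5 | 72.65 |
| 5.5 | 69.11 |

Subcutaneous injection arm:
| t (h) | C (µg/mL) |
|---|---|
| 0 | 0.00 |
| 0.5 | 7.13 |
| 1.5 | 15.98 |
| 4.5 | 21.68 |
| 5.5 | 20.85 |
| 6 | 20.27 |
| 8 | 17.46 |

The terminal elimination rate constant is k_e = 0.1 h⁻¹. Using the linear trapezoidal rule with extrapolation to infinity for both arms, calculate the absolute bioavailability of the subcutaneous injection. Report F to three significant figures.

F = 0.174

Trapezoidal AUC_0→5.5 (IV):
  [0→1]: (119.78+108.38)/2 × 1 = 114.08
  [1→5]: (108.38+72.65)/2 × 4 = 362.06
  [5→5.5]: (72.65+69.11)/2 × 0.5 = 35.44
  Sum = 511.58 µg/mL·h
IV tail: 69.11/0.1 = 691.100; AUC_iv,0→∞ = 511.58 + 691.100 = 1202.68 µg/mL·h
Trapezoidal AUC_0→8 (subcutaneous injection):
  [0→0.5]: (0.00+7.13)/2 × 0.5 = 1.7825
  [0.5→1.5]: (7.13+15.98)/2 × 1 = 11.555
  [1.5→4.5]: (15.98+21.68)/2 × 3 = 56.49
  [4.5→5.5]: (21.68+20.85)/2 × 1 = 21.265
  [5.5→6]: (20.85+20.27)/2 × 0.5 = 10.28
  [6→8]: (20.27+17.46)/2 × 2 = 37.73
  Sum = 139.1025 µg/mL·h
subcutaneous injection tail: 17.46/0.1 = 174.600; AUC_ev,0→∞ = 139.1025 + 174.600 = 313.7025 µg/mL·h
F = (AUC_ev/D_ev)/(AUC_iv/D_iv) = (313.7025/30)/(1202.68/20) = 10.45675/60.134 = 0.1739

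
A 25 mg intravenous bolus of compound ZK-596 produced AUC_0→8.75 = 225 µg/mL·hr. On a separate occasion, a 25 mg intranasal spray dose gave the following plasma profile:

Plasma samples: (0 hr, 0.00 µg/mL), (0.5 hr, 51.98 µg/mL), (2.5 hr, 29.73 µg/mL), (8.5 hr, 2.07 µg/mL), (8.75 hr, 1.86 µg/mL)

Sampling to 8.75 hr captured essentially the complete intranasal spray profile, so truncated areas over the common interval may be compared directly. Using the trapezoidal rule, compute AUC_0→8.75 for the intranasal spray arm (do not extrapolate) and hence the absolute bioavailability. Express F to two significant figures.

F = 0.85

Trapezoidal AUC_0→8.75 (intranasal spray):
  [0→0.5]: (0.00+51.98)/2 × 0.5 = 12.995
  [0.5→2.5]: (51.98+29.73)/2 × 2 = 81.71
  [2.5→8.5]: (29.73+2.07)/2 × 6 = 95.4
  [8.5→8.75]: (2.07+1.86)/2 × 0.25 = 0.49125
  Sum = 190.59625 µg/mL·hr
F = (AUC_ev/D_ev)/(AUC_iv/D_iv) = (190.59625/25)/(225/25) = 7.62385/9 = 0.8471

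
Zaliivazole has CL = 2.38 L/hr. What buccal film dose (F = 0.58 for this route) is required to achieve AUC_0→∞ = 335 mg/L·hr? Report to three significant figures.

Dose = CL × AUC_0→∞ / F
     = 2.38 × 335 / 0.58 = 1374.66 mg

Dose = 1370 mg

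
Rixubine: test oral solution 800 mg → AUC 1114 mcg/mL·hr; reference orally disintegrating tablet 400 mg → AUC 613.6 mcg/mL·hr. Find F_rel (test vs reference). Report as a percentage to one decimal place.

F_rel = (AUC_test/D_test) / (AUC_ref/D_ref)
      = (1114/800) / (613.6/400)
      = 1.3925 / 1.534 = 0.9078 = 90.78%

F_rel = 90.8%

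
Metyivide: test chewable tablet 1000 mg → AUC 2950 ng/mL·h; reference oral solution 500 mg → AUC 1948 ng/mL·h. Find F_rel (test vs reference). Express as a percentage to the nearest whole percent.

F_rel = 76%

F_rel = (AUC_test/D_test) / (AUC_ref/D_ref)
      = (2950/1000) / (1948/500)
      = 2.95 / 3.896 = 0.7572 = 75.72%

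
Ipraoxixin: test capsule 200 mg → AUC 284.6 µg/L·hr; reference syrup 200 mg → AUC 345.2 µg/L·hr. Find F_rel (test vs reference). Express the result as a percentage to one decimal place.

F_rel = 82.4%

F_rel = (AUC_test/D_test) / (AUC_ref/D_ref)
      = (284.6/200) / (345.2/200)
      = 1.423 / 1.726 = 0.8244 = 82.44%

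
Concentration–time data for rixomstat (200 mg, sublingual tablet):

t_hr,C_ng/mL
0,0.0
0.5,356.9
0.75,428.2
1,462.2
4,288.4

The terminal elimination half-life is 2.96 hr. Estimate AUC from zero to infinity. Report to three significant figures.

AUC = 2660 ng/mL·hr

Trapezoidal AUC_0→4:
  [0→0.5]: (0.0+356.9)/2 × 0.5 = 89.225
  [0.5→0.75]: (356.9+428.2)/2 × 0.25 = 98.1375
  [0.75→1]: (428.2+462.2)/2 × 0.25 = 111.3
  [1→4]: (462.2+288.4)/2 × 3 = 1125.9
  Sum = 1424.5625 ng/mL·hr
k_e = ln2 / t½ = 0.693147 / 2.96 = 0.2342 hr^-1
Extrapolated tail: C_last / k_e = 288.4 / 0.2342 = 1231.426
AUC_0→∞ = 1424.5625 + 1231.426 = 2655.9885 ng/mL·hr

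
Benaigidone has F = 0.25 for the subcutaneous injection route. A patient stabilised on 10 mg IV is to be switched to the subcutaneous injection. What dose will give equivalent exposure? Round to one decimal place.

D_subcutaneous = 40.0 mg

For equal systemic exposure: F × D_ev = D_iv
D_ev = D_iv / F = 10 / 0.25 = 40 mg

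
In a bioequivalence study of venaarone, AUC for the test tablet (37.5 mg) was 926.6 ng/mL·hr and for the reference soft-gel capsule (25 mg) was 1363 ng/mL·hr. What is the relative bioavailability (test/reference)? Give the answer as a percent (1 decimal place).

F_rel = 45.3%

F_rel = (AUC_test/D_test) / (AUC_ref/D_ref)
      = (926.6/37.5) / (1363/25)
      = 24.7093 / 54.52 = 0.4532 = 45.32%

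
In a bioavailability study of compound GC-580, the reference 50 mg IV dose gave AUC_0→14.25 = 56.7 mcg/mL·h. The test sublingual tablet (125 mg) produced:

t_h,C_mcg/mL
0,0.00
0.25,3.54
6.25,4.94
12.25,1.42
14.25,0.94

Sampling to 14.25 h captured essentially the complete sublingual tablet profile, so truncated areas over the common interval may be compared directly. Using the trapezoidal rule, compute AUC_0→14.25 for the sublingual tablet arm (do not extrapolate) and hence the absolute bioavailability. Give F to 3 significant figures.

Trapezoidal AUC_0→14.25 (sublingual tablet):
  [0→0.25]: (0.00+3.54)/2 × 0.25 = 0.4425
  [0.25→6.25]: (3.54+4.94)/2 × 6 = 25.44
  [6.25→12.25]: (4.94+1.42)/2 × 6 = 19.08
  [12.25→14.25]: (1.42+0.94)/2 × 2 = 2.36
  Sum = 47.3225 mcg/mL·h
F = (AUC_ev/D_ev)/(AUC_iv/D_iv) = (47.3225/125)/(56.7/50) = 0.37858/1.134 = 0.3338

F = 0.334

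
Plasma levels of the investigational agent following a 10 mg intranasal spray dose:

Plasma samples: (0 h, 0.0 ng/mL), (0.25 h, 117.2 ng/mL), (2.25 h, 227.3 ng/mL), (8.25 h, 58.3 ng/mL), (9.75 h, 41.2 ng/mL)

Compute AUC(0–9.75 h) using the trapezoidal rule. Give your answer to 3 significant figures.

AUC = 1290 ng/mL·h

Trapezoidal AUC_0→9.75:
  [0→0.25]: (0.0+117.2)/2 × 0.25 = 14.65
  [0.25→2.25]: (117.2+227.3)/2 × 2 = 344.5
  [2.25→8.25]: (227.3+58.3)/2 × 6 = 856.8
  [8.25→9.75]: (58.3+41.2)/2 × 1.5 = 74.625
  Sum = 1290.575 ng/mL·h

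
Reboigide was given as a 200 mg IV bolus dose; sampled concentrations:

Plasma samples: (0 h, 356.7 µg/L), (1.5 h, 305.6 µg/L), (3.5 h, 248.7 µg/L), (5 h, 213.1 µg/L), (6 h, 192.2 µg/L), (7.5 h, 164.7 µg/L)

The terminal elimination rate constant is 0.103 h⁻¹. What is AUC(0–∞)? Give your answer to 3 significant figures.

Trapezoidal AUC_0→7.5:
  [0→1.5]: (356.7+305.6)/2 × 1.5 = 496.725
  [1.5→3.5]: (305.6+248.7)/2 × 2 = 554.3
  [3.5→5]: (248.7+213.1)/2 × 1.5 = 346.35
  [5→6]: (213.1+192.2)/2 × 1 = 202.65
  [6→7.5]: (192.2+164.7)/2 × 1.5 = 267.675
  Sum = 1867.7 µg/L·h
Extrapolated tail: C_last / k_e = 164.7 / 0.103 = 1599.029
AUC_0→∞ = 1867.7 + 1599.029 = 3466.729 µg/L·h

AUC = 3470 µg/L·h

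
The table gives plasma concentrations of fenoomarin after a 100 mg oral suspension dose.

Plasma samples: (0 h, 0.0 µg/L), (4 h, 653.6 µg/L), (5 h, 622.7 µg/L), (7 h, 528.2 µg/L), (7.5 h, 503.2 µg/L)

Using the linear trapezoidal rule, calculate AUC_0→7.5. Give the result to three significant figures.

AUC = 3350 µg/L·h

Trapezoidal AUC_0→7.5:
  [0→4]: (0.0+653.6)/2 × 4 = 1307.2
  [4→5]: (653.6+622.7)/2 × 1 = 638.15
  [5→7]: (622.7+528.2)/2 × 2 = 1150.9
  [7→7.5]: (528.2+503.2)/2 × 0.5 = 257.85
  Sum = 3354.1 µg/L·h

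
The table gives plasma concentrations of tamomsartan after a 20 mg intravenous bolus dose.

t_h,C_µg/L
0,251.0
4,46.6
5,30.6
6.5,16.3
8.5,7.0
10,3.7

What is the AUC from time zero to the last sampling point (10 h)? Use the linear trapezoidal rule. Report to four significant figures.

Trapezoidal AUC_0→10:
  [0→4]: (251.0+46.6)/2 × 4 = 595.2
  [4→5]: (46.6+30.6)/2 × 1 = 38.6
  [5→6.5]: (30.6+16.3)/2 × 1.5 = 35.175
  [6.5→8.5]: (16.3+7.0)/2 × 2 = 23.3
  [8.5→10]: (7.0+3.7)/2 × 1.5 = 8.025
  Sum = 700.3 µg/L·h

AUC = 700.3 µg/L·h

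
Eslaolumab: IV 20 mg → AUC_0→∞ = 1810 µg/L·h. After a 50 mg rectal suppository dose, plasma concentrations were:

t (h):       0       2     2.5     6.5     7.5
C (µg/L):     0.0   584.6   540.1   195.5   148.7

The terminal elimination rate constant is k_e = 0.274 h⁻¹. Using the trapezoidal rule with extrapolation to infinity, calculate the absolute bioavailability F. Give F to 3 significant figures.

Trapezoidal AUC_0→7.5 (rectal suppository):
  [0→2]: (0.0+584.6)/2 × 2 = 584.6
  [2→2.5]: (584.6+540.1)/2 × 0.5 = 281.175
  [2.5→6.5]: (540.1+195.5)/2 × 4 = 1471.2
  [6.5→7.5]: (195.5+148.7)/2 × 1 = 172.1
  Sum = 2509.075 µg/L·h
Tail: C_last/k_e = 148.7/0.274 = 542.701
AUC_0→∞ (rectal suppository) = 2509.075 + 542.701 = 3051.776 µg/L·h
F = (AUC_ev/D_ev)/(AUC_iv/D_iv) = (3051.776/50)/(1810/20) = 61.03552/90.5 = 0.6744

F = 0.674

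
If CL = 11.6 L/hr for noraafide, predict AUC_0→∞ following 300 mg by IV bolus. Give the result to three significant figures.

AUC_0→∞ = Dose_iv / CL
        = 300 / 11.6 = 25.8621 mg/L·hr

AUC = 25.9 mg/L·hr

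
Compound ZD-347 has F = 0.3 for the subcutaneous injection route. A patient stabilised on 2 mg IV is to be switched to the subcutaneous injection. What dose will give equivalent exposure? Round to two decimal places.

D_subcutaneous = 6.67 mg

For equal systemic exposure: F × D_ev = D_iv
D_ev = D_iv / F = 2 / 0.3 = 6.66667 mg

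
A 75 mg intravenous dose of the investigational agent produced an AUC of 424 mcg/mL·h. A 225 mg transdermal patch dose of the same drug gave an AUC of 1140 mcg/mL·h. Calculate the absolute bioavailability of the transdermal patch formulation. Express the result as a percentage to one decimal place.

F = 89.6%

F = (AUC_ev / D_ev) / (AUC_iv / D_iv)
  = (1140/225) / (424/75)
  = 5.06667 / 5.65333 = 0.8962
  = 89.62%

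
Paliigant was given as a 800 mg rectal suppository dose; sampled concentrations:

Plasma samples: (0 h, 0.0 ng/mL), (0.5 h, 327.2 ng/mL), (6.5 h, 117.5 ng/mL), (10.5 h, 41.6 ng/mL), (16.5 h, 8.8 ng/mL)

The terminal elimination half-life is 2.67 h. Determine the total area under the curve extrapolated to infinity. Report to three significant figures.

AUC = 1920 ng/mL·h

Trapezoidal AUC_0→16.5:
  [0→0.5]: (0.0+327.2)/2 × 0.5 = 81.8
  [0.5→6.5]: (327.2+117.5)/2 × 6 = 1334.1
  [6.5→10.5]: (117.5+41.6)/2 × 4 = 318.2
  [10.5→16.5]: (41.6+8.8)/2 × 6 = 151.2
  Sum = 1885.3 ng/mL·h
k_e = ln2 / t½ = 0.693147 / 2.67 = 0.2596 h^-1
Extrapolated tail: C_last / k_e = 8.8 / 0.2596 = 33.898
AUC_0→∞ = 1885.3 + 33.898 = 1919.198 ng/mL·h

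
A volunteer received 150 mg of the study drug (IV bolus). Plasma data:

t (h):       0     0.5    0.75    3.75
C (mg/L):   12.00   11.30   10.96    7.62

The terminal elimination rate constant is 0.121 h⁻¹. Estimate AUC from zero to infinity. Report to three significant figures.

Trapezoidal AUC_0→3.75:
  [0→0.5]: (12.00+11.30)/2 × 0.5 = 5.825
  [0.5→0.75]: (11.30+10.96)/2 × 0.25 = 2.7825
  [0.75→3.75]: (10.96+7.62)/2 × 3 = 27.87
  Sum = 36.4775 mg/L·h
Extrapolated tail: C_last / k_e = 7.62 / 0.121 = 62.975
AUC_0→∞ = 36.4775 + 62.975 = 99.4525 mg/L·h

AUC = 99.5 mg/L·h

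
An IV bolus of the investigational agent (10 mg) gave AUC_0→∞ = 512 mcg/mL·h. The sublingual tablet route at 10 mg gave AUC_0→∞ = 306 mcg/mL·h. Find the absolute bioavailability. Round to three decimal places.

F = 0.598

F = (AUC_ev / D_ev) / (AUC_iv / D_iv)
  = (306/10) / (512/10)
  = 30.6 / 51.2 = 0.5977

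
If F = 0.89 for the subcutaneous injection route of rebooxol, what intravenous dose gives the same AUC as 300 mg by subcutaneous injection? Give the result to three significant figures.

Systemic exposure from an extravascular dose = F × D_ev, so the equivalent IV dose is F × D_ev.
D_iv = F × D_ev = 0.89 × 300 = 267 mg

D_iv = 267 mg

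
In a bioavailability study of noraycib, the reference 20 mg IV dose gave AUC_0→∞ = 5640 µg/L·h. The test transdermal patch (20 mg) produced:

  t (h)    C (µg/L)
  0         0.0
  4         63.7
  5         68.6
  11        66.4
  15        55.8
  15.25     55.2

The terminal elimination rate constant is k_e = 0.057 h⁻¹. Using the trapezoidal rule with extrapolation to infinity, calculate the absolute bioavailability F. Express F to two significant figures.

F = 0.32

Trapezoidal AUC_0→15.25 (transdermal patch):
  [0→4]: (0.0+63.7)/2 × 4 = 127.4
  [4→5]: (63.7+68.6)/2 × 1 = 66.15
  [5→11]: (68.6+66.4)/2 × 6 = 405.0
  [11→15]: (66.4+55.8)/2 × 4 = 244.4
  [15→15.25]: (55.8+55.2)/2 × 0.25 = 13.875
  Sum = 856.825 µg/L·h
Tail: C_last/k_e = 55.2/0.057 = 968.421
AUC_0→∞ (transdermal patch) = 856.825 + 968.421 = 1825.246 µg/L·h
F = (AUC_ev/D_ev)/(AUC_iv/D_iv) = (1825.246/20)/(5640/20) = 91.2623/282 = 0.3236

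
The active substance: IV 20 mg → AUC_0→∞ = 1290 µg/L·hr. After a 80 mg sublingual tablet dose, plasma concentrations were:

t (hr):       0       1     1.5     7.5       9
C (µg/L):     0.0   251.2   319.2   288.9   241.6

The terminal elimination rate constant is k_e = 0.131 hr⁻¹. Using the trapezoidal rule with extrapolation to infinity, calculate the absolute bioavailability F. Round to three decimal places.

F = 0.840

Trapezoidal AUC_0→9 (sublingual tablet):
  [0→1]: (0.0+251.2)/2 × 1 = 125.6
  [1→1.5]: (251.2+319.2)/2 × 0.5 = 142.6
  [1.5→7.5]: (319.2+288.9)/2 × 6 = 1824.3
  [7.5→9]: (288.9+241.6)/2 × 1.5 = 397.875
  Sum = 2490.375 µg/L·hr
Tail: C_last/k_e = 241.6/0.131 = 1844.275
AUC_0→∞ (sublingual tablet) = 2490.375 + 1844.275 = 4334.65 µg/L·hr
F = (AUC_ev/D_ev)/(AUC_iv/D_iv) = (4334.65/80)/(1290/20) = 54.183125/64.5 = 0.8400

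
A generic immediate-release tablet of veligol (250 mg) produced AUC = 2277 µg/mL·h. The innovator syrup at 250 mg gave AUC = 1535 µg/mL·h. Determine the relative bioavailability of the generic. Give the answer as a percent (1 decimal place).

F_rel = 148.3%

F_rel = (AUC_test/D_test) / (AUC_ref/D_ref)
      = (2277/250) / (1535/250)
      = 9.108 / 6.14 = 1.4834 = 148.34%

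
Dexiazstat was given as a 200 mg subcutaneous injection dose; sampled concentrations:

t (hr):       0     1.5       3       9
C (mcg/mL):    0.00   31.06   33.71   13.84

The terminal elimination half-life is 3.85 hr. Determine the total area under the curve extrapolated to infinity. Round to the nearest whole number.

Trapezoidal AUC_0→9:
  [0→1.5]: (0.00+31.06)/2 × 1.5 = 23.295
  [1.5→3]: (31.06+33.71)/2 × 1.5 = 48.5775
  [3→9]: (33.71+13.84)/2 × 6 = 142.65
  Sum = 214.5225 mcg/mL·hr
k_e = ln2 / t½ = 0.693147 / 3.85 = 0.1800 hr^-1
Extrapolated tail: C_last / k_e = 13.84 / 0.18 = 76.889
AUC_0→∞ = 214.5225 + 76.889 = 291.4115 mcg/mL·hr

AUC = 291 mcg/mL·hr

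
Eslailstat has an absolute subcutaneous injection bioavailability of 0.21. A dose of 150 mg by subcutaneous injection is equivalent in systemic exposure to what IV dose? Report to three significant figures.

D_iv = 31.5 mg

Systemic exposure from an extravascular dose = F × D_ev, so the equivalent IV dose is F × D_ev.
D_iv = F × D_ev = 0.21 × 150 = 31.5 mg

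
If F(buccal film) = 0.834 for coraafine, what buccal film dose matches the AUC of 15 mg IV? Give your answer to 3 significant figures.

D_buccal = 18.0 mg

For equal systemic exposure: F × D_ev = D_iv
D_ev = D_iv / F = 15 / 0.834 = 17.9856 mg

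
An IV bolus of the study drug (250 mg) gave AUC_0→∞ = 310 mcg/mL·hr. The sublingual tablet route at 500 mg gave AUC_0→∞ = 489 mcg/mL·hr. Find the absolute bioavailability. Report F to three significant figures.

F = (AUC_ev / D_ev) / (AUC_iv / D_iv)
  = (489/500) / (310/250)
  = 0.978 / 1.24 = 0.7887

F = 0.789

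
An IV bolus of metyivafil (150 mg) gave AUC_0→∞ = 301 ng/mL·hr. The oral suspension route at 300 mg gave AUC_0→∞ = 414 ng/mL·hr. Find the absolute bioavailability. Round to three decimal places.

F = (AUC_ev / D_ev) / (AUC_iv / D_iv)
  = (414/300) / (301/150)
  = 1.38 / 2.00667 = 0.6877

F = 0.688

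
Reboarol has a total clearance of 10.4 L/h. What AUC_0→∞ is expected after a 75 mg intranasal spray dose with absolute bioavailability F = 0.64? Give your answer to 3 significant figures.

AUC_0→∞ = F × Dose / CL
        = 0.64 × 75 / 10.4 = 4.61538 mg/L·h

AUC = 4.62 mg/L·h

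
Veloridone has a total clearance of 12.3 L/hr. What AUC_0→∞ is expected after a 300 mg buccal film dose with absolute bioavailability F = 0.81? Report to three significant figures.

AUC_0→∞ = F × Dose / CL
        = 0.81 × 300 / 12.3 = 19.7561 mg/L·hr

AUC = 19.8 mg/L·hr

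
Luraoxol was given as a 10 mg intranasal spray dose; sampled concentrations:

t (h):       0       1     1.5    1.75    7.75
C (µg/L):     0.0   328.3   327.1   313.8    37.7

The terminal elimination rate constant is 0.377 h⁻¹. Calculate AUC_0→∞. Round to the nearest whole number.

Trapezoidal AUC_0→7.75:
  [0→1]: (0.0+328.3)/2 × 1 = 164.15
  [1→1.5]: (328.3+327.1)/2 × 0.5 = 163.85
  [1.5→1.75]: (327.1+313.8)/2 × 0.25 = 80.1125
  [1.75→7.75]: (313.8+37.7)/2 × 6 = 1054.5
  Sum = 1462.6125 µg/L·h
Extrapolated tail: C_last / k_e = 37.7 / 0.377 = 100.000
AUC_0→∞ = 1462.6125 + 100.000 = 1562.6125 µg/L·h

AUC = 1563 µg/L·h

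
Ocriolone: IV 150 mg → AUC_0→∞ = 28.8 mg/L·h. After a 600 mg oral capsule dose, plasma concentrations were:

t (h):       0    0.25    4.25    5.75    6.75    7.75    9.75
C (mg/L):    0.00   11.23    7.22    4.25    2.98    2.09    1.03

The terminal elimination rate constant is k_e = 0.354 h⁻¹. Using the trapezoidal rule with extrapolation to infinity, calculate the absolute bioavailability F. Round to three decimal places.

F = 0.513

Trapezoidal AUC_0→9.75 (oral capsule):
  [0→0.25]: (0.00+11.23)/2 × 0.25 = 1.40375
  [0.25→4.25]: (11.23+7.22)/2 × 4 = 36.9
  [4.25→5.75]: (7.22+4.25)/2 × 1.5 = 8.6025
  [5.75→6.75]: (4.25+2.98)/2 × 1 = 3.615
  [6.75→7.75]: (2.98+2.09)/2 × 1 = 2.535
  [7.75→9.75]: (2.09+1.03)/2 × 2 = 3.12
  Sum = 56.17625 mg/L·h
Tail: C_last/k_e = 1.03/0.354 = 2.910
AUC_0→∞ (oral capsule) = 56.17625 + 2.910 = 59.08625 mg/L·h
F = (AUC_ev/D_ev)/(AUC_iv/D_iv) = (59.08625/600)/(28.8/150) = 0.0984771/0.192 = 0.5129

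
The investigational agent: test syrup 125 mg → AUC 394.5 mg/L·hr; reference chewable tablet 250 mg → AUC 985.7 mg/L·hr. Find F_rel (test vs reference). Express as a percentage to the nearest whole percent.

F_rel = (AUC_test/D_test) / (AUC_ref/D_ref)
      = (394.5/125) / (985.7/250)
      = 3.156 / 3.9428 = 0.8004 = 80.04%

F_rel = 80%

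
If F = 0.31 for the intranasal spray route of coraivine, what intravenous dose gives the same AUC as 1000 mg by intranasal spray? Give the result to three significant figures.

Systemic exposure from an extravascular dose = F × D_ev, so the equivalent IV dose is F × D_ev.
D_iv = F × D_ev = 0.31 × 1000 = 310 mg

D_iv = 310 mg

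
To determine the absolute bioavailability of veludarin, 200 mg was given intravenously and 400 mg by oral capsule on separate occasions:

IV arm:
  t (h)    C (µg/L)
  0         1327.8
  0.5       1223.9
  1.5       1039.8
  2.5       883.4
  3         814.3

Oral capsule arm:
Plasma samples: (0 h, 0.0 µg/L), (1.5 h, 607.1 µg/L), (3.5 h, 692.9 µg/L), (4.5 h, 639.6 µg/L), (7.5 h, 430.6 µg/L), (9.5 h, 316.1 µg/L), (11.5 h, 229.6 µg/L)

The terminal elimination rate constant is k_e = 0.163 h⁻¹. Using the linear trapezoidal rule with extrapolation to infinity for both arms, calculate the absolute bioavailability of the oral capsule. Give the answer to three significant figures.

Trapezoidal AUC_0→3 (IV):
  [0→0.5]: (1327.8+1223.9)/2 × 0.5 = 637.925
  [0.5→1.5]: (1223.9+1039.8)/2 × 1 = 1131.85
  [1.5→2.5]: (1039.8+883.4)/2 × 1 = 961.6
  [2.5→3]: (883.4+814.3)/2 × 0.5 = 424.425
  Sum = 3155.8 µg/L·h
IV tail: 814.3/0.163 = 4995.706; AUC_iv,0→∞ = 3155.8 + 4995.706 = 8151.506 µg/L·h
Trapezoidal AUC_0→11.5 (oral capsule):
  [0→1.5]: (0.0+607.1)/2 × 1.5 = 455.325
  [1.5→3.5]: (607.1+692.9)/2 × 2 = 1300.0
  [3.5→4.5]: (692.9+639.6)/2 × 1 = 666.25
  [4.5→7.5]: (639.6+430.6)/2 × 3 = 1605.3
  [7.5→9.5]: (430.6+316.1)/2 × 2 = 746.7
  [9.5→11.5]: (316.1+229.6)/2 × 2 = 545.7
  Sum = 5319.275 µg/L·h
oral capsule tail: 229.6/0.163 = 1408.589; AUC_ev,0→∞ = 5319.275 + 1408.589 = 6727.864 µg/L·h
F = (AUC_ev/D_ev)/(AUC_iv/D_iv) = (6727.864/400)/(8151.506/200) = 16.81966/40.75753 = 0.4127

F = 0.413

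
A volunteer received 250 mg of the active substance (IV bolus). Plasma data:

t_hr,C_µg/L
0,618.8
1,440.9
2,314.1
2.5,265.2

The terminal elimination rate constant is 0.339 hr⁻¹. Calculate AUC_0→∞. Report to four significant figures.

AUC = 1834 µg/L·hr

Trapezoidal AUC_0→2.5:
  [0→1]: (618.8+440.9)/2 × 1 = 529.85
  [1→2]: (440.9+314.1)/2 × 1 = 377.5
  [2→2.5]: (314.1+265.2)/2 × 0.5 = 144.825
  Sum = 1052.175 µg/L·hr
Extrapolated tail: C_last / k_e = 265.2 / 0.339 = 782.301
AUC_0→∞ = 1052.175 + 782.301 = 1834.476 µg/L·hr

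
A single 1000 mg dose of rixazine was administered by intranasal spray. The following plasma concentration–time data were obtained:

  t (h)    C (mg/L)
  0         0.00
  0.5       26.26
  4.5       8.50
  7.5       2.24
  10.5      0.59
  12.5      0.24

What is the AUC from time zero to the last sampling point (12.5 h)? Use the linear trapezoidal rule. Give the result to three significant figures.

AUC = 97.3 mg/L·h

Trapezoidal AUC_0→12.5:
  [0→0.5]: (0.00+26.26)/2 × 0.5 = 6.565
  [0.5→4.5]: (26.26+8.50)/2 × 4 = 69.52
  [4.5→7.5]: (8.50+2.24)/2 × 3 = 16.11
  [7.5→10.5]: (2.24+0.59)/2 × 3 = 4.245
  [10.5→12.5]: (0.59+0.24)/2 × 2 = 0.83
  Sum = 97.27 mg/L·h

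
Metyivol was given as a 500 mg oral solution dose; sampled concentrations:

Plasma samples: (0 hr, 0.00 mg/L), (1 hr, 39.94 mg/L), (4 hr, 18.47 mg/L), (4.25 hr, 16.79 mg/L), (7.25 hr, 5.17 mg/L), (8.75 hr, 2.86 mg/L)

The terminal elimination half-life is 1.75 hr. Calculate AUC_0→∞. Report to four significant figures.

AUC = 158.2 mg/L·hr

Trapezoidal AUC_0→8.75:
  [0→1]: (0.00+39.94)/2 × 1 = 19.97
  [1→4]: (39.94+18.47)/2 × 3 = 87.615
  [4→4.25]: (18.47+16.79)/2 × 0.25 = 4.4075
  [4.25→7.25]: (16.79+5.17)/2 × 3 = 32.94
  [7.25→8.75]: (5.17+2.86)/2 × 1.5 = 6.0225
  Sum = 150.955 mg/L·hr
k_e = ln2 / t½ = 0.693147 / 1.75 = 0.3961 hr^-1
Extrapolated tail: C_last / k_e = 2.86 / 0.3961 = 7.220
AUC_0→∞ = 150.955 + 7.220 = 158.175 mg/L·hr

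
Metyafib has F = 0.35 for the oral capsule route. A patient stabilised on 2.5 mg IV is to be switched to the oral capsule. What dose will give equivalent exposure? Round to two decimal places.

For equal systemic exposure: F × D_ev = D_iv
D_ev = D_iv / F = 2.5 / 0.35 = 7.14286 mg

D_oral = 7.14 mg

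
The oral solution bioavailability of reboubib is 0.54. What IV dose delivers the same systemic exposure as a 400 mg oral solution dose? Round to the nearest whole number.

Systemic exposure from an extravascular dose = F × D_ev, so the equivalent IV dose is F × D_ev.
D_iv = F × D_ev = 0.54 × 400 = 216 mg

D_iv = 216 mg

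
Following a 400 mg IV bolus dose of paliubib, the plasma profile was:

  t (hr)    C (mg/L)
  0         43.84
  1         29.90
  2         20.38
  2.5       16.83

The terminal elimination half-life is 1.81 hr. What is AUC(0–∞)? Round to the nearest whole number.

Trapezoidal AUC_0→2.5:
  [0→1]: (43.84+29.90)/2 × 1 = 36.87
  [1→2]: (29.90+20.38)/2 × 1 = 25.14
  [2→2.5]: (20.38+16.83)/2 × 0.5 = 9.3025
  Sum = 71.3125 mg/L·hr
k_e = ln2 / t½ = 0.693147 / 1.81 = 0.3830 hr^-1
Extrapolated tail: C_last / k_e = 16.83 / 0.383 = 43.943
AUC_0→∞ = 71.3125 + 43.943 = 115.2555 mg/L·hr

AUC = 115 mg/L·hr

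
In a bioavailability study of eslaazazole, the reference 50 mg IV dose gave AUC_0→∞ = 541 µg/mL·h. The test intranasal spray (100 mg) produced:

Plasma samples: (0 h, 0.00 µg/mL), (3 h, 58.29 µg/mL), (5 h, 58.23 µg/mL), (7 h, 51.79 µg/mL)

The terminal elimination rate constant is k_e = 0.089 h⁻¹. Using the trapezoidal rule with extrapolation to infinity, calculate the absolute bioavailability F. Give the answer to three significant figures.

Trapezoidal AUC_0→7 (intranasal spray):
  [0→3]: (0.00+58.29)/2 × 3 = 87.435
  [3→5]: (58.29+58.23)/2 × 2 = 116.52
  [5→7]: (58.23+51.79)/2 × 2 = 110.02
  Sum = 313.975 µg/mL·h
Tail: C_last/k_e = 51.79/0.089 = 581.910
AUC_0→∞ (intranasal spray) = 313.975 + 581.910 = 895.885 µg/mL·h
F = (AUC_ev/D_ev)/(AUC_iv/D_iv) = (895.885/100)/(541/50) = 8.95885/10.82 = 0.8280

F = 0.828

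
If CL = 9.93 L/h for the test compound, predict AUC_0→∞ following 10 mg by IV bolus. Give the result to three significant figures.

AUC_0→∞ = Dose_iv / CL
        = 10 / 9.93 = 1.00705 mg/L·h

AUC = 1.01 mg/L·h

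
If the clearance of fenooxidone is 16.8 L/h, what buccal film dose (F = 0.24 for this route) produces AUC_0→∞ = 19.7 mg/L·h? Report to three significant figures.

Dose = 1380 mg

Dose = CL × AUC_0→∞ / F
     = 16.8 × 19.7 / 0.24 = 1379 mg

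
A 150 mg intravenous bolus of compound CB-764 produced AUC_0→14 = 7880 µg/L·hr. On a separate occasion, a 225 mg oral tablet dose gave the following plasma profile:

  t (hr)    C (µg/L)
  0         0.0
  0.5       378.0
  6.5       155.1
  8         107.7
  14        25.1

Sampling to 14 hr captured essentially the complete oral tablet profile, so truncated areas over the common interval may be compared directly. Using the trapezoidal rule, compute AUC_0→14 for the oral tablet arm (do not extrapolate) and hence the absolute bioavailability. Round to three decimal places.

Trapezoidal AUC_0→14 (oral tablet):
  [0→0.5]: (0.0+378.0)/2 × 0.5 = 94.5
  [0.5→6.5]: (378.0+155.1)/2 × 6 = 1599.3
  [6.5→8]: (155.1+107.7)/2 × 1.5 = 197.1
  [8→14]: (107.7+25.1)/2 × 6 = 398.4
  Sum = 2289.3 µg/L·hr
F = (AUC_ev/D_ev)/(AUC_iv/D_iv) = (2289.3/225)/(7880/150) = 10.1747/52.5333 = 0.1937

F = 0.194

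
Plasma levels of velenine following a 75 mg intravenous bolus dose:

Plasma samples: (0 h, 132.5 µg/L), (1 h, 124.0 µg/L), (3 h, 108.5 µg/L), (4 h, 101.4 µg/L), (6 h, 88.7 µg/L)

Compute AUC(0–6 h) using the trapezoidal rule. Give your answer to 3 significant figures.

AUC = 656 µg/L·h

Trapezoidal AUC_0→6:
  [0→1]: (132.5+124.0)/2 × 1 = 128.25
  [1→3]: (124.0+108.5)/2 × 2 = 232.5
  [3→4]: (108.5+101.4)/2 × 1 = 104.95
  [4→6]: (101.4+88.7)/2 × 2 = 190.1
  Sum = 655.8 µg/L·h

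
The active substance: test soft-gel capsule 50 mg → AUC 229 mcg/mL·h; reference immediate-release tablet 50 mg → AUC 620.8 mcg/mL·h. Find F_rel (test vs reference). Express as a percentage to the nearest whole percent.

F_rel = 37%

F_rel = (AUC_test/D_test) / (AUC_ref/D_ref)
      = (229/50) / (620.8/50)
      = 4.58 / 12.416 = 0.3689 = 36.89%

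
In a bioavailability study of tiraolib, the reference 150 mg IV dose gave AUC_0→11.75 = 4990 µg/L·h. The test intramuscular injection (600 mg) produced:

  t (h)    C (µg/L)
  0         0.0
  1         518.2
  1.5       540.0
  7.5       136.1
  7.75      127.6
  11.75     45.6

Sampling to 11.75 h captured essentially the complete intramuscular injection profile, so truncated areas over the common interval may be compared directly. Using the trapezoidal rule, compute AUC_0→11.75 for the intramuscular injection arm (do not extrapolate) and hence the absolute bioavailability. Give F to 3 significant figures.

F = 0.147

Trapezoidal AUC_0→11.75 (intramuscular injection):
  [0→1]: (0.0+518.2)/2 × 1 = 259.1
  [1→1.5]: (518.2+540.0)/2 × 0.5 = 264.55
  [1.5→7.5]: (540.0+136.1)/2 × 6 = 2028.3
  [7.5→7.75]: (136.1+127.6)/2 × 0.25 = 32.9625
  [7.75→11.75]: (127.6+45.6)/2 × 4 = 346.4
  Sum = 2931.3125 µg/L·h
F = (AUC_ev/D_ev)/(AUC_iv/D_iv) = (2931.3125/600)/(4990/150) = 4.88552/33.2667 = 0.1469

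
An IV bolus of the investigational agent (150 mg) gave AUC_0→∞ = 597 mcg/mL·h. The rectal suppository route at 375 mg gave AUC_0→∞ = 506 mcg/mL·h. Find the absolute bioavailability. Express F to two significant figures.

F = (AUC_ev / D_ev) / (AUC_iv / D_iv)
  = (506/375) / (597/150)
  = 1.34933 / 3.98 = 0.3390

F = 0.34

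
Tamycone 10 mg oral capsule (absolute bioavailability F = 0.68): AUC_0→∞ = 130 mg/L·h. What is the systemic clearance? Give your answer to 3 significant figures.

CL = 0.0523 L/h

CL = F × Dose / AUC_0→∞
   = 0.68 × 10 / 130 = 0.0523077 L/h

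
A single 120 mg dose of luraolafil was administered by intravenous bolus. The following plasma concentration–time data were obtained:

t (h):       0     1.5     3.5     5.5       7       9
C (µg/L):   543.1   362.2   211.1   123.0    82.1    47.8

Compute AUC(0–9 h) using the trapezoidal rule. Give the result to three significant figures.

AUC = 1870 µg/L·h

Trapezoidal AUC_0→9:
  [0→1.5]: (543.1+362.2)/2 × 1.5 = 678.975
  [1.5→3.5]: (362.2+211.1)/2 × 2 = 573.3
  [3.5→5.5]: (211.1+123.0)/2 × 2 = 334.1
  [5.5→7]: (123.0+82.1)/2 × 1.5 = 153.825
  [7→9]: (82.1+47.8)/2 × 2 = 129.9
  Sum = 1870.1 µg/L·h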